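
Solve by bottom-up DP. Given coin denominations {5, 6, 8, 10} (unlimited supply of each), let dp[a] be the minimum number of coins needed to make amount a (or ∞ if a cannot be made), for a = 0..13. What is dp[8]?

1

 a  0  1  2  3  4  5  6  7  8  9 10 11 12 13
dp  0  -  -  -  -  1  1  -  1  -  1  2  2  2
(- denotes ∞ / unreachable)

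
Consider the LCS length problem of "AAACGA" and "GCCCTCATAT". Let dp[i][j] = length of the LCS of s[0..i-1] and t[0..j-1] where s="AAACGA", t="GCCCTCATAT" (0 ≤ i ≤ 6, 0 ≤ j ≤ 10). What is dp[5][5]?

1

   ''  G  C  C  C  T  C  A  T  A  T
''  0  0  0  0  0  0  0  0  0  0  0
 A  0  0  0  0  0  0  0  1  1  1  1
 A  0  0  0  0  0  0  0  1  1  2  2
 A  0  0  0  0  0  0  0  1  1  2  2
 C  0  0  1  1  1  1  1  1  1  2  2
 G  0  1  1  1  1  1  1  1  1  2  2
 A  0  1  1  1  1  1  1  2  2  2  2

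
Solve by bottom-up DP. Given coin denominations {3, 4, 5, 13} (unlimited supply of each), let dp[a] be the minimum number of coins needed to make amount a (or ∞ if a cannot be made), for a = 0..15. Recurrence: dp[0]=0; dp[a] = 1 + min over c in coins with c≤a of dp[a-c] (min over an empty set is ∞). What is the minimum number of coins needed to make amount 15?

 a  0  1  2  3  4  5  6  7  8  9 10 11 12 13 14 15
dp  0  -  -  1  1  1  2  2  2  2  2  3  3  1  3  3
(- denotes ∞ / unreachable)

3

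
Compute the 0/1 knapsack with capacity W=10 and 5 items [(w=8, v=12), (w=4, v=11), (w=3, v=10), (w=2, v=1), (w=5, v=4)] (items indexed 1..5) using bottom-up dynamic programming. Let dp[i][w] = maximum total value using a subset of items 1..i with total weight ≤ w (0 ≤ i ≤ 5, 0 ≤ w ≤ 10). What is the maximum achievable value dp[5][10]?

22

i\w   0   1   2   3   4   5   6   7   8   9  10
  0   0   0   0   0   0   0   0   0   0   0   0
  1   0   0   0   0   0   0   0   0  12  12  12
  2   0   0   0   0  11  11  11  11  12  12  12
  3   0   0   0  10  11  11  11  21  21  21  21
  4   0   0   1  10  11  11  12  21  21  22  22
  5   0   0   1  10  11  11  12  21  21  22  22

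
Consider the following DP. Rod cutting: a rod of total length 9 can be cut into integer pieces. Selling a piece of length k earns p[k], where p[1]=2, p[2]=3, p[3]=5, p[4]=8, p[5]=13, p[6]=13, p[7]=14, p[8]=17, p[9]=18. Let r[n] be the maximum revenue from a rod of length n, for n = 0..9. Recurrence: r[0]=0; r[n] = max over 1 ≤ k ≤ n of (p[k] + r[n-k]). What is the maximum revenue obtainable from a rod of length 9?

21

   n    0    1    2    3    4    5    6    7    8    9
r[n]    0    2    4    6    8   13   15   17   19   21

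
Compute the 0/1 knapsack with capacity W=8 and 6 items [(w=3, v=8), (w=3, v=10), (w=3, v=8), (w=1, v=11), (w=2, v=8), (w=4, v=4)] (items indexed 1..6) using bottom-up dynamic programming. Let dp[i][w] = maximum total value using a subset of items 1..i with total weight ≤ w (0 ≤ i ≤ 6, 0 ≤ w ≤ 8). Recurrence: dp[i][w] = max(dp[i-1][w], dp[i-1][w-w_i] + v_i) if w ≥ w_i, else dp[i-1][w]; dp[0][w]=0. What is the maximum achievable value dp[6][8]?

i\w   0   1   2   3   4   5   6   7   8
  0   0   0   0   0   0   0   0   0   0
  1   0   0   0   8   8   8   8   8   8
  2   0   0   0  10  10  10  18  18  18
  3   0   0   0  10  10  10  18  18  18
  4   0  11  11  11  21  21  21  29  29
  5   0  11  11  19  21  21  29  29  29
  6   0  11  11  19  21  21  29  29  29

29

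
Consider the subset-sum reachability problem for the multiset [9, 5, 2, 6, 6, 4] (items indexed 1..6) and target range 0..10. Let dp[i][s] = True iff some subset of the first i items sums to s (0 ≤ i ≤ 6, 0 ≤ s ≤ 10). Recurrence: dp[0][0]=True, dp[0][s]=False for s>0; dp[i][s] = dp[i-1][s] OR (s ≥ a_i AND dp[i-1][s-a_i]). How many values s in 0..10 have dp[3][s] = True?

i\s   0   1   2   3   4   5   6   7   8   9  10
  0   T   F   F   F   F   F   F   F   F   F   F
  1   T   F   F   F   F   F   F   F   F   T   F
  2   T   F   F   F   F   T   F   F   F   T   F
  3   T   F   T   F   F   T   F   T   F   T   F
  4   T   F   T   F   F   T   T   T   T   T   F
  5   T   F   T   F   F   T   T   T   T   T   F
  6   T   F   T   F   T   T   T   T   T   T   T

5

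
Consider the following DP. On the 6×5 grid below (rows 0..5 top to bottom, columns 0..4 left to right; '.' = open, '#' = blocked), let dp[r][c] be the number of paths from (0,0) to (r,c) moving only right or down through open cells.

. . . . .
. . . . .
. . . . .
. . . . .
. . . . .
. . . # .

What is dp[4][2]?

15

r\c   0   1   2   3   4
  0   1   1   1   1   1
  1   1   2   3   4   5
  2   1   3   6  10  15
  3   1   4  10  20  35
  4   1   5  15  35  70
  5   1   6  21   0  70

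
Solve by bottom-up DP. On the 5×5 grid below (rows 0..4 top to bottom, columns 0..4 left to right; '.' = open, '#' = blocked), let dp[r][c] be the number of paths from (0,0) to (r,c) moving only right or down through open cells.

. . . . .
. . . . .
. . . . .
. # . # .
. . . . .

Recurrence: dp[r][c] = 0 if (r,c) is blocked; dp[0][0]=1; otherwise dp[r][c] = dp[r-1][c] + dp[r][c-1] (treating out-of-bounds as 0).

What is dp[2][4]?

r\c   0   1   2   3   4
  0   1   1   1   1   1
  1   1   2   3   4   5
  2   1   3   6  10  15
  3   1   0   6   0  15
  4   1   1   7   7  22

15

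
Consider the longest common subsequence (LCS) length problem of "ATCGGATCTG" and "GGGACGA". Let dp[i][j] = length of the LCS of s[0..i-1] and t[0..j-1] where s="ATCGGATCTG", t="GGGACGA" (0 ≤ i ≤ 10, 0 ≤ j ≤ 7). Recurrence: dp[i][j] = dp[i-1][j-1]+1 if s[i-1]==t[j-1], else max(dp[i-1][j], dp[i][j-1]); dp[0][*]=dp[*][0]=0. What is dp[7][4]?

3

   ''  G  G  G  A  C  G  A
''  0  0  0  0  0  0  0  0
 A  0  0  0  0  1  1  1  1
 T  0  0  0  0  1  1  1  1
 C  0  0  0  0  1  2  2  2
 G  0  1  1  1  1  2  3  3
 G  0  1  2  2  2  2  3  3
 A  0  1  2  2  3  3  3  4
 T  0  1  2  2  3  3  3  4
 C  0  1  2  2  3  4  4  4
 T  0  1  2  2  3  4  4  4
 G  0  1  2  3  3  4  5  5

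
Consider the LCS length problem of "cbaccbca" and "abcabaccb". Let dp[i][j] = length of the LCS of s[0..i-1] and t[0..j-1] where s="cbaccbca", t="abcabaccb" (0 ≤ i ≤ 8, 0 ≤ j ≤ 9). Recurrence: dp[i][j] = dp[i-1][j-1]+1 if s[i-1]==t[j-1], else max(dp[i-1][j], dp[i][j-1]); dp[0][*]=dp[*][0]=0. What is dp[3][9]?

   ''  a  b  c  a  b  a  c  c  b
''  0  0  0  0  0  0  0  0  0  0
 c  0  0  0  1  1  1  1  1  1  1
 b  0  0  1  1  1  2  2  2  2  2
 a  0  1  1  1  2  2  3  3  3  3
 c  0  1  1  2  2  2  3  4  4  4
 c  0  1  1  2  2  2  3  4  5  5
 b  0  1  2  2  2  3  3  4  5  6
 c  0  1  2  3  3  3  3  4  5  6
 a  0  1  2  3  4  4  4  4  5  6

3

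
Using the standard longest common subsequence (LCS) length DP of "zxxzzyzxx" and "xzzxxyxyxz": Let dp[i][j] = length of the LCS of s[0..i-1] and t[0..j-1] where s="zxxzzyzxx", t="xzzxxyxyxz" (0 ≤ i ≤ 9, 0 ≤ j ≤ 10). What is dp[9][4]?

4

   ''  x  z  z  x  x  y  x  y  x  z
''  0  0  0  0  0  0  0  0  0  0  0
 z  0  0  1  1  1  1  1  1  1  1  1
 x  0  1  1  1  2  2  2  2  2  2  2
 x  0  1  1  1  2  3  3  3  3  3  3
 z  0  1  2  2  2  3  3  3  3  3  4
 z  0  1  2  3  3  3  3  3  3  3  4
 y  0  1  2  3  3  3  4  4  4  4  4
 z  0  1  2  3  3  3  4  4  4  4  5
 x  0  1  2  3  4  4  4  5  5  5  5
 x  0  1  2  3  4  5  5  5  5  6  6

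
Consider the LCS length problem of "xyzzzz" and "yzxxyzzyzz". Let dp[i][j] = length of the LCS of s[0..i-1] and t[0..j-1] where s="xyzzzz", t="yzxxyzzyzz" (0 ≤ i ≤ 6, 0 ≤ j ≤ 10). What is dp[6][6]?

   ''  y  z  x  x  y  z  z  y  z  z
''  0  0  0  0  0  0  0  0  0  0  0
 x  0  0  0  1  1  1  1  1  1  1  1
 y  0  1  1  1  1  2  2  2  2  2  2
 z  0  1  2  2  2  2  3  3  3  3  3
 z  0  1  2  2  2  2  3  4  4  4  4
 z  0  1  2  2  2  2  3  4  4  5  5
 z  0  1  2  2  2  2  3  4  4  5  6

3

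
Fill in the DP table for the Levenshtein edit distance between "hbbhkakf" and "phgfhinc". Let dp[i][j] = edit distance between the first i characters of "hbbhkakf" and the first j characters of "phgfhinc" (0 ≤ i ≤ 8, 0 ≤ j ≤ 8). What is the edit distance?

   ''  p  h  g  f  h  i  n  c
''  0  1  2  3  4  5  6  7  8
 h  1  1  1  2  3  4  5  6  7
 b  2  2  2  2  3  4  5  6  7
 b  3  3  3  3  3  4  5  6  7
 h  4  4  3  4  4  3  4  5  6
 k  5  5  4  4  5  4  4  5  6
 a  6  6  5  5  5  5  5  5  6
 k  7  7  6  6  6  6  6  6  6
 f  8  8  7  7  6  7  7  7  7

7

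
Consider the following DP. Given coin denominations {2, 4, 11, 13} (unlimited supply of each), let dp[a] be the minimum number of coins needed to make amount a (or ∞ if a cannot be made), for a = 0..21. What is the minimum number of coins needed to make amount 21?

3

 a  0  1  2  3  4  5  6  7  8  9 10 11 12 13 14 15 16 17 18 19 20 21
dp  0  -  1  -  1  -  2  -  2  -  3  1  3  1  4  2  4  2  5  3  5  3
(- denotes ∞ / unreachable)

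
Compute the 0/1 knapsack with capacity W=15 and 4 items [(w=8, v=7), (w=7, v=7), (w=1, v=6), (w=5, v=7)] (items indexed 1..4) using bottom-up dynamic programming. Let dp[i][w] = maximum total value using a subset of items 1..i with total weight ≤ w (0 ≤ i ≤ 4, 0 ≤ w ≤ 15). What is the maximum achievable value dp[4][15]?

20

i\w   0   1   2   3   4   5   6   7   8   9  10  11  12  13  14  15
  0   0   0   0   0   0   0   0   0   0   0   0   0   0   0   0   0
  1   0   0   0   0   0   0   0   0   7   7   7   7   7   7   7   7
  2   0   0   0   0   0   0   0   7   7   7   7   7   7   7   7  14
  3   0   6   6   6   6   6   6   7  13  13  13  13  13  13  13  14
  4   0   6   6   6   6   7  13  13  13  13  13  13  14  20  20  20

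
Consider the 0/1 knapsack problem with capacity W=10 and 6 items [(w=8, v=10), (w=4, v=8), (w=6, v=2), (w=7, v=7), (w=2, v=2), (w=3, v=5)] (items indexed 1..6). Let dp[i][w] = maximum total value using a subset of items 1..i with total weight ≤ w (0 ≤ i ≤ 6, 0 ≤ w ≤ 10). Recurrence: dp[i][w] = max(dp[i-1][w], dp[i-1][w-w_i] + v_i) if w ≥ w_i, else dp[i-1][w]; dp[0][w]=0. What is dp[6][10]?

15

i\w   0   1   2   3   4   5   6   7   8   9  10
  0   0   0   0   0   0   0   0   0   0   0   0
  1   0   0   0   0   0   0   0   0  10  10  10
  2   0   0   0   0   8   8   8   8  10  10  10
  3   0   0   0   0   8   8   8   8  10  10  10
  4   0   0   0   0   8   8   8   8  10  10  10
  5   0   0   2   2   8   8  10  10  10  10  12
  6   0   0   2   5   8   8  10  13  13  15  15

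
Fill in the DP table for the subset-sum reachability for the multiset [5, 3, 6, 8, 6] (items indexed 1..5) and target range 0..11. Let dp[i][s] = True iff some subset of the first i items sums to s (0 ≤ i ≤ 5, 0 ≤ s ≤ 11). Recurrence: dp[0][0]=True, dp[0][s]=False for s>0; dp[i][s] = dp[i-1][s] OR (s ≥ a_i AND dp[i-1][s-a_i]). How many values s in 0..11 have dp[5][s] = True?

7

i\s   0   1   2   3   4   5   6   7   8   9  10  11
  0   T   F   F   F   F   F   F   F   F   F   F   F
  1   T   F   F   F   F   T   F   F   F   F   F   F
  2   T   F   F   T   F   T   F   F   T   F   F   F
  3   T   F   F   T   F   T   T   F   T   T   F   T
  4   T   F   F   T   F   T   T   F   T   T   F   T
  5   T   F   F   T   F   T   T   F   T   T   F   T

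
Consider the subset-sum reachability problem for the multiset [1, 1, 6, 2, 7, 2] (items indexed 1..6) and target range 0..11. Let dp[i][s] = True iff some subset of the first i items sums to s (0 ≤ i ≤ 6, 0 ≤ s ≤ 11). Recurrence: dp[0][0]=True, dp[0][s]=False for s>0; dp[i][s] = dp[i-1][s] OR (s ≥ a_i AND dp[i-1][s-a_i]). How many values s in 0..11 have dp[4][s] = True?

10

i\s   0   1   2   3   4   5   6   7   8   9  10  11
  0   T   F   F   F   F   F   F   F   F   F   F   F
  1   T   T   F   F   F   F   F   F   F   F   F   F
  2   T   T   T   F   F   F   F   F   F   F   F   F
  3   T   T   T   F   F   F   T   T   T   F   F   F
  4   T   T   T   T   T   F   T   T   T   T   T   F
  5   T   T   T   T   T   F   T   T   T   T   T   T
  6   T   T   T   T   T   T   T   T   T   T   T   T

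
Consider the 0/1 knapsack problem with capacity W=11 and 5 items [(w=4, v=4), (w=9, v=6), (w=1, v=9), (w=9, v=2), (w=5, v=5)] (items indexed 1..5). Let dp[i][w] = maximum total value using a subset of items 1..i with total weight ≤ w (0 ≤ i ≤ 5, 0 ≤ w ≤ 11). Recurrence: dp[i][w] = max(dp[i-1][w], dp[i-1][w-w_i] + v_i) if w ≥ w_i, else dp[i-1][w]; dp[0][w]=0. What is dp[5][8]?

14

i\w   0   1   2   3   4   5   6   7   8   9  10  11
  0   0   0   0   0   0   0   0   0   0   0   0   0
  1   0   0   0   0   4   4   4   4   4   4   4   4
  2   0   0   0   0   4   4   4   4   4   6   6   6
  3   0   9   9   9   9  13  13  13  13  13  15  15
  4   0   9   9   9   9  13  13  13  13  13  15  15
  5   0   9   9   9   9  13  14  14  14  14  18  18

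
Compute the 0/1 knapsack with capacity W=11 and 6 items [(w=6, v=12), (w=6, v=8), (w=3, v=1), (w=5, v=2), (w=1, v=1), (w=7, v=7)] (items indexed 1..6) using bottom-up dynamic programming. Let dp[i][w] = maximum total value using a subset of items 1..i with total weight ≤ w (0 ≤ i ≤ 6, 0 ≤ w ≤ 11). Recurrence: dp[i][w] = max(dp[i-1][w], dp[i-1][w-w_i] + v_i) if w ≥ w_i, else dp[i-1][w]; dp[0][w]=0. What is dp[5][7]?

13

i\w   0   1   2   3   4   5   6   7   8   9  10  11
  0   0   0   0   0   0   0   0   0   0   0   0   0
  1   0   0   0   0   0   0  12  12  12  12  12  12
  2   0   0   0   0   0   0  12  12  12  12  12  12
  3   0   0   0   1   1   1  12  12  12  13  13  13
  4   0   0   0   1   1   2  12  12  12  13  13  14
  5   0   1   1   1   2   2  12  13  13  13  14  14
  6   0   1   1   1   2   2  12  13  13  13  14  14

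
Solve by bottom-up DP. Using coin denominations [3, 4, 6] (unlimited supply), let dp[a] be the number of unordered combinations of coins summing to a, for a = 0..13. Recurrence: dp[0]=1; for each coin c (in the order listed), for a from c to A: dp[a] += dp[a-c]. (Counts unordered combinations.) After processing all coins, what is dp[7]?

1

after  coin     0     1     2     3     4     5     6     7     8     9    10    11    12    13
          3     1     0     0     1     0     0     1     0     0     1     0     0     1     0
          4     1     0     0     1     1     0     1     1     1     1     1     1     2     1
          6     1     0     0     1     1     0     2     1     1     2     2     1     4     2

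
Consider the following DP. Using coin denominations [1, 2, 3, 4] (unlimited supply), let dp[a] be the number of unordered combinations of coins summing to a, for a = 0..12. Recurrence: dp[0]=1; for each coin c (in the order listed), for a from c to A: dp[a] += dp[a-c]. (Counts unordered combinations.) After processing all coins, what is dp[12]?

after  coin     0     1     2     3     4     5     6     7     8     9    10    11    12
          1     1     1     1     1     1     1     1     1     1     1     1     1     1
          2     1     1     2     2     3     3     4     4     5     5     6     6     7
          3     1     1     2     3     4     5     7     8    10    12    14    16    19
          4     1     1     2     3     5     6     9    11    15    18    23    27    34

34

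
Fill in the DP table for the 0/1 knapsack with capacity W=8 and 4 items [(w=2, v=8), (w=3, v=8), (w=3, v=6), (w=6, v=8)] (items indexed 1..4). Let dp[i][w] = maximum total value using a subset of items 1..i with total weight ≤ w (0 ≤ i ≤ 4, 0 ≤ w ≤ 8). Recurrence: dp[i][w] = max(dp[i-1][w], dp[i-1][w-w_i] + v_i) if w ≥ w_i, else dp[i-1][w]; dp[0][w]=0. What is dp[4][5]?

i\w   0   1   2   3   4   5   6   7   8
  0   0   0   0   0   0   0   0   0   0
  1   0   0   8   8   8   8   8   8   8
  2   0   0   8   8   8  16  16  16  16
  3   0   0   8   8   8  16  16  16  22
  4   0   0   8   8   8  16  16  16  22

16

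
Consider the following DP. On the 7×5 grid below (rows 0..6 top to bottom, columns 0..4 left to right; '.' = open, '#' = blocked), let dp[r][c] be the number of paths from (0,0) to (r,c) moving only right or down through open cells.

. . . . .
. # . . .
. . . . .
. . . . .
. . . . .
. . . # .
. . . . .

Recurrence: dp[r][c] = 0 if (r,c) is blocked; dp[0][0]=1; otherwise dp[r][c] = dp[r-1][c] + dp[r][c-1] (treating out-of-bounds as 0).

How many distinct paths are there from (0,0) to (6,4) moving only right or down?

r\c   0   1   2   3   4
  0   1   1   1   1   1
  1   1   0   1   2   3
  2   1   1   2   4   7
  3   1   2   4   8  15
  4   1   3   7  15  30
  5   1   4  11   0  30
  6   1   5  16  16  46

46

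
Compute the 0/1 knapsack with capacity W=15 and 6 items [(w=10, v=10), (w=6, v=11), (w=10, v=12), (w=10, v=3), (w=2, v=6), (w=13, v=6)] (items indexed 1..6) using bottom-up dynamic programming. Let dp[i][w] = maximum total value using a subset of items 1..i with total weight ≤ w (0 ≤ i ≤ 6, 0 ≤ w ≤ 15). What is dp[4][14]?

i\w   0   1   2   3   4   5   6   7   8   9  10  11  12  13  14  15
  0   0   0   0   0   0   0   0   0   0   0   0   0   0   0   0   0
  1   0   0   0   0   0   0   0   0   0   0  10  10  10  10  10  10
  2   0   0   0   0   0   0  11  11  11  11  11  11  11  11  11  11
  3   0   0   0   0   0   0  11  11  11  11  12  12  12  12  12  12
  4   0   0   0   0   0   0  11  11  11  11  12  12  12  12  12  12
  5   0   0   6   6   6   6  11  11  17  17  17  17  18  18  18  18
  6   0   0   6   6   6   6  11  11  17  17  17  17  18  18  18  18

12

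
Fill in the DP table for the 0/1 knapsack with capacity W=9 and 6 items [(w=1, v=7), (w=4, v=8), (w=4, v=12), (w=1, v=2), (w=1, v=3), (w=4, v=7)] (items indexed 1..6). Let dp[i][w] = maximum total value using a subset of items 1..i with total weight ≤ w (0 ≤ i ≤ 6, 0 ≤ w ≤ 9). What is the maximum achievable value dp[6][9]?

i\w   0   1   2   3   4   5   6   7   8   9
  0   0   0   0   0   0   0   0   0   0   0
  1   0   7   7   7   7   7   7   7   7   7
  2   0   7   7   7   8  15  15  15  15  15
  3   0   7   7   7  12  19  19  19  20  27
  4   0   7   9   9  12  19  21  21  21  27
  5   0   7  10  12  12  19  22  24  24  27
  6   0   7  10  12  12  19  22  24  24  27

27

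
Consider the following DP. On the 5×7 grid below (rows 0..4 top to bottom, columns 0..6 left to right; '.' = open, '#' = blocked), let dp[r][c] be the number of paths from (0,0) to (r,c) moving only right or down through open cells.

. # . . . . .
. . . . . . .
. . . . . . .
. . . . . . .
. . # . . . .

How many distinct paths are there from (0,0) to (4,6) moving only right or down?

74

r\c   0   1   2   3   4   5   6
  0   1   0   0   0   0   0   0
  1   1   1   1   1   1   1   1
  2   1   2   3   4   5   6   7
  3   1   3   6  10  15  21  28
  4   1   4   0  10  25  46  74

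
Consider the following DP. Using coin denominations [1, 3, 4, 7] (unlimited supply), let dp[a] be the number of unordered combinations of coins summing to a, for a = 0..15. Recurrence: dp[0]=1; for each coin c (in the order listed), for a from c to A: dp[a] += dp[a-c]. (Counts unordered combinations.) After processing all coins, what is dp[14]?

19

after  coin     0     1     2     3     4     5     6     7     8     9    10    11    12    13    14    15
          1     1     1     1     1     1     1     1     1     1     1     1     1     1     1     1     1
          3     1     1     1     2     2     2     3     3     3     4     4     4     5     5     5     6
          4     1     1     1     2     3     3     4     5     6     7     8     9    11    12    13    15
          7     1     1     1     2     3     3     4     6     7     8    10    12    14    16    19    22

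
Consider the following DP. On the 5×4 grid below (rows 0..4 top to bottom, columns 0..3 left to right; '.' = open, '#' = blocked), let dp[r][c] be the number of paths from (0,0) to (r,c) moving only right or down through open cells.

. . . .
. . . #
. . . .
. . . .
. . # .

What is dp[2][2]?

r\c   0   1   2   3
  0   1   1   1   1
  1   1   2   3   0
  2   1   3   6   6
  3   1   4  10  16
  4   1   5   0  16

6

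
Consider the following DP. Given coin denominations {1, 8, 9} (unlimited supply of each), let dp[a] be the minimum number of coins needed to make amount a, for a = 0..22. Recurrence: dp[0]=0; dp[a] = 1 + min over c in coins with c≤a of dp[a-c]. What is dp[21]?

 a  0  1  2  3  4  5  6  7  8  9 10 11 12 13 14 15 16 17 18 19 20 21 22
dp  0  1  2  3  4  5  6  7  1  1  2  3  4  5  6  7  2  2  2  3  4  5  6

5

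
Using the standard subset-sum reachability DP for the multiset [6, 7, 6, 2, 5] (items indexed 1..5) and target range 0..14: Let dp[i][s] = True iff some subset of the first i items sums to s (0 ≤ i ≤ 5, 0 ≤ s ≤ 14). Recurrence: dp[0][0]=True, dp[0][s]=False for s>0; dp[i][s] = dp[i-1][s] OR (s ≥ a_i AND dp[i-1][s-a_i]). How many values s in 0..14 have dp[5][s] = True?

i\s   0   1   2   3   4   5   6   7   8   9  10  11  12  13  14
  0   T   F   F   F   F   F   F   F   F   F   F   F   F   F   F
  1   T   F   F   F   F   F   T   F   F   F   F   F   F   F   F
  2   T   F   F   F   F   F   T   T   F   F   F   F   F   T   F
  3   T   F   F   F   F   F   T   T   F   F   F   F   T   T   F
  4   T   F   T   F   F   F   T   T   T   T   F   F   T   T   T
  5   T   F   T   F   F   T   T   T   T   T   F   T   T   T   T

11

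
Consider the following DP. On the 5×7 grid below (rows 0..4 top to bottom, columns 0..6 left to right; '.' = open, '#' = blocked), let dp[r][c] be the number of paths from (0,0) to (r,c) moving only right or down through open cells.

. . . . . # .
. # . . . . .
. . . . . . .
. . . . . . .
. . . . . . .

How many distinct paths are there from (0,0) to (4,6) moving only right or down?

r\c   0   1   2   3   4   5   6
  0   1   1   1   1   1   0   0
  1   1   0   1   2   3   3   3
  2   1   1   2   4   7  10  13
  3   1   2   4   8  15  25  38
  4   1   3   7  15  30  55  93

93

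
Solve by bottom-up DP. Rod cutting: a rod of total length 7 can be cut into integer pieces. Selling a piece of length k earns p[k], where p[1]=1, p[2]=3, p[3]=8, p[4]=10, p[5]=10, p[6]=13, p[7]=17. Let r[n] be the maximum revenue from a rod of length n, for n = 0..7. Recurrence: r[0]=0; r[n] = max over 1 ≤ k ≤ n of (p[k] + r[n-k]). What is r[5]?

11

   n    0    1    2    3    4    5    6    7
r[n]    0    1    3    8   10   11   16   18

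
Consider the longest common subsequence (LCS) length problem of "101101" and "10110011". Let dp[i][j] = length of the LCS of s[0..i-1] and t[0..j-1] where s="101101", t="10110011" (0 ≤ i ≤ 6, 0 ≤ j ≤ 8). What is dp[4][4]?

   ''  1  0  1  1  0  0  1  1
''  0  0  0  0  0  0  0  0  0
 1  0  1  1  1  1  1  1  1  1
 0  0  1  2  2  2  2  2  2  2
 1  0  1  2  3  3  3  3  3  3
 1  0  1  2  3  4  4  4  4  4
 0  0  1  2  3  4  5  5  5  5
 1  0  1  2  3  4  5  5  6  6

4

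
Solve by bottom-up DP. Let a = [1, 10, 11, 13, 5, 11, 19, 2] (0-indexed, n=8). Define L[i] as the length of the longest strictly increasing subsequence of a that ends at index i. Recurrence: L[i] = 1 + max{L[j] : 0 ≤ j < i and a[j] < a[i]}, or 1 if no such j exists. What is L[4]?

2

   i    0    1    2    3    4    5    6    7
a[i]    1   10   11   13    5   11   19    2
L[i]    1    2    3    4    2    3    5    2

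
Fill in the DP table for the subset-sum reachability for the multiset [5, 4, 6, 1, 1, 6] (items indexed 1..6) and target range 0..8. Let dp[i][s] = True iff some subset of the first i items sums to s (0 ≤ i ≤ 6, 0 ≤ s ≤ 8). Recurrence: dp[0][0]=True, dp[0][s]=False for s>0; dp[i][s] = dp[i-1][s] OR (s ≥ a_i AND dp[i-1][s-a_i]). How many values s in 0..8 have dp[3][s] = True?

4

i\s   0   1   2   3   4   5   6   7   8
  0   T   F   F   F   F   F   F   F   F
  1   T   F   F   F   F   T   F   F   F
  2   T   F   F   F   T   T   F   F   F
  3   T   F   F   F   T   T   T   F   F
  4   T   T   F   F   T   T   T   T   F
  5   T   T   T   F   T   T   T   T   T
  6   T   T   T   F   T   T   T   T   T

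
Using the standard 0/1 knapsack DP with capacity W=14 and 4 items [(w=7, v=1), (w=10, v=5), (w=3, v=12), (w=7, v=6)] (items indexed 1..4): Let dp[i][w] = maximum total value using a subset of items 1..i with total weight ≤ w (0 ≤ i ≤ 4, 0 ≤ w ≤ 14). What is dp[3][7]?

12

i\w   0   1   2   3   4   5   6   7   8   9  10  11  12  13  14
  0   0   0   0   0   0   0   0   0   0   0   0   0   0   0   0
  1   0   0   0   0   0   0   0   1   1   1   1   1   1   1   1
  2   0   0   0   0   0   0   0   1   1   1   5   5   5   5   5
  3   0   0   0  12  12  12  12  12  12  12  13  13  13  17  17
  4   0   0   0  12  12  12  12  12  12  12  18  18  18  18  18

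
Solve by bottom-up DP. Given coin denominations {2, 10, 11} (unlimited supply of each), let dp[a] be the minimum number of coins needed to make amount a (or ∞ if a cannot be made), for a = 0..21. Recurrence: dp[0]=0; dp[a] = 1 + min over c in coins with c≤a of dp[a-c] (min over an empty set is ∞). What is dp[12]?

 a  0  1  2  3  4  5  6  7  8  9 10 11 12 13 14 15 16 17 18 19 20 21
dp  0  -  1  -  2  -  3  -  4  -  1  1  2  2  3  3  4  4  5  5  2  2
(- denotes ∞ / unreachable)

2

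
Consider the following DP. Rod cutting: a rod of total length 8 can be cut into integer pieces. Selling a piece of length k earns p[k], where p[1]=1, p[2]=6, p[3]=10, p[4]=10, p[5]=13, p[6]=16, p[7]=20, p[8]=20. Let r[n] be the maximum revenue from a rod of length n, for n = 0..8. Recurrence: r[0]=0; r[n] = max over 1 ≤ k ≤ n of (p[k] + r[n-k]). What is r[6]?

20

   n    0    1    2    3    4    5    6    7    8
r[n]    0    1    6   10   12   16   20   22   26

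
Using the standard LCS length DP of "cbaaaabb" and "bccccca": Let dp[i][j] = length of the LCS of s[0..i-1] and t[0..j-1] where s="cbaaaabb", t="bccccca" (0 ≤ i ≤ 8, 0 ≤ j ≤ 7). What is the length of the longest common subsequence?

   ''  b  c  c  c  c  c  a
''  0  0  0  0  0  0  0  0
 c  0  0  1  1  1  1  1  1
 b  0  1  1  1  1  1  1  1
 a  0  1  1  1  1  1  1  2
 a  0  1  1  1  1  1  1  2
 a  0  1  1  1  1  1  1  2
 a  0  1  1  1  1  1  1  2
 b  0  1  1  1  1  1  1  2
 b  0  1  1  1  1  1  1  2

2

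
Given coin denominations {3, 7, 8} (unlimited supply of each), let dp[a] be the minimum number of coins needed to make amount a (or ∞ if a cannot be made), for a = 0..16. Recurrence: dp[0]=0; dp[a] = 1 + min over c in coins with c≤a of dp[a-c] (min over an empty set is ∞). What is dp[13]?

 a  0  1  2  3  4  5  6  7  8  9 10 11 12 13 14 15 16
dp  0  -  -  1  -  -  2  1  1  3  2  2  4  3  2  2  2
(- denotes ∞ / unreachable)

3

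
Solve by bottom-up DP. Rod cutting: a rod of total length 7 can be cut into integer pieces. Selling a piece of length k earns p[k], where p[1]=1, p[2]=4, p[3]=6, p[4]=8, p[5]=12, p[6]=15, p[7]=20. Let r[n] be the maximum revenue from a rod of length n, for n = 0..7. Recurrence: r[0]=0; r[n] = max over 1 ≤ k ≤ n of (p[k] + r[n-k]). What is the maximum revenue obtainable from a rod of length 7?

20

   n    0    1    2    3    4    5    6    7
r[n]    0    1    4    6    8   12   15   20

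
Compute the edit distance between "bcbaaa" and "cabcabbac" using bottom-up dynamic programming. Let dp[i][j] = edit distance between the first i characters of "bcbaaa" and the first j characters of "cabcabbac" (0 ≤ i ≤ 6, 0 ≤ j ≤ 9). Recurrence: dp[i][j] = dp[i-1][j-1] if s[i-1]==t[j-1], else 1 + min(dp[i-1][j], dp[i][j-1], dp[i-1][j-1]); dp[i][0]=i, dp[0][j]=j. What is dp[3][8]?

   ''  c  a  b  c  a  b  b  a  c
''  0  1  2  3  4  5  6  7  8  9
 b  1  1  2  2  3  4  5  6  7  8
 c  2  1  2  3  2  3  4  5  6  7
 b  3  2  2  2  3  3  3  4  5  6
 a  4  3  2  3  3  3  4  4  4  5
 a  5  4  3  3  4  3  4  5  4  5
 a  6  5  4  4  4  4  4  5  5  5

5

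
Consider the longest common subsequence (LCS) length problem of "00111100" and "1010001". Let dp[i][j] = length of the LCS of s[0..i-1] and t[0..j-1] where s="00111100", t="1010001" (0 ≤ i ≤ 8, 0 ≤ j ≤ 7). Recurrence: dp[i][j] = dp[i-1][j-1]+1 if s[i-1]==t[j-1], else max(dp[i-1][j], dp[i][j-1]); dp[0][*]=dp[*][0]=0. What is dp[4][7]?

3

   ''  1  0  1  0  0  0  1
''  0  0  0  0  0  0  0  0
 0  0  0  1  1  1  1  1  1
 0  0  0  1  1  2  2  2  2
 1  0  1  1  2  2  2  2  3
 1  0  1  1  2  2  2  2  3
 1  0  1  1  2  2  2  2  3
 1  0  1  1  2  2  2  2  3
 0  0  1  2  2  3  3  3  3
 0  0  1  2  2  3  4  4  4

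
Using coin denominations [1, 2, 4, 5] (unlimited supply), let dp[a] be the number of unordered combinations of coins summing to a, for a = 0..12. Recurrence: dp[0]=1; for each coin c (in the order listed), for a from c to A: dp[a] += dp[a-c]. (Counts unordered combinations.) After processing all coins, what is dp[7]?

8

after  coin     0     1     2     3     4     5     6     7     8     9    10    11    12
          1     1     1     1     1     1     1     1     1     1     1     1     1     1
          2     1     1     2     2     3     3     4     4     5     5     6     6     7
          4     1     1     2     2     4     4     6     6     9     9    12    12    16
          5     1     1     2     2     4     5     7     8    11    13    17    19    24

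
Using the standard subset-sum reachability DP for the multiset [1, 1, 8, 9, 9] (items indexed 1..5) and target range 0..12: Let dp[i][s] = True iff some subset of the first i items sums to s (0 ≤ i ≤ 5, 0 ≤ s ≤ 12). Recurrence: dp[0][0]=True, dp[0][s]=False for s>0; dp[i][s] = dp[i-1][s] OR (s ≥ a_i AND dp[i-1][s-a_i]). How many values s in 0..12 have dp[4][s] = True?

i\s   0   1   2   3   4   5   6   7   8   9  10  11  12
  0   T   F   F   F   F   F   F   F   F   F   F   F   F
  1   T   T   F   F   F   F   F   F   F   F   F   F   F
  2   T   T   T   F   F   F   F   F   F   F   F   F   F
  3   T   T   T   F   F   F   F   F   T   T   T   F   F
  4   T   T   T   F   F   F   F   F   T   T   T   T   F
  5   T   T   T   F   F   F   F   F   T   T   T   T   F

7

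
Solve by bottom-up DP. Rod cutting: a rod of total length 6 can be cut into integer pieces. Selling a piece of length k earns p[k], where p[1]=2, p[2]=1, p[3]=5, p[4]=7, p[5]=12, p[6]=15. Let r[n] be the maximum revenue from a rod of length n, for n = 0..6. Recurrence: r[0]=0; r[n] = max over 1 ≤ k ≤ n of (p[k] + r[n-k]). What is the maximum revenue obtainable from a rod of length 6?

   n    0    1    2    3    4    5    6
r[n]    0    2    4    6    8   12   15

15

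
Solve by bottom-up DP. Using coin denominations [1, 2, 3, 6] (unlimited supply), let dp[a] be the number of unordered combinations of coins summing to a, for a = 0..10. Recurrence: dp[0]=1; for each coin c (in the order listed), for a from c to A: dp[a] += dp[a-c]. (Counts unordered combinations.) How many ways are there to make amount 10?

after  coin     0     1     2     3     4     5     6     7     8     9    10
          1     1     1     1     1     1     1     1     1     1     1     1
          2     1     1     2     2     3     3     4     4     5     5     6
          3     1     1     2     3     4     5     7     8    10    12    14
          6     1     1     2     3     4     5     8     9    12    15    18

18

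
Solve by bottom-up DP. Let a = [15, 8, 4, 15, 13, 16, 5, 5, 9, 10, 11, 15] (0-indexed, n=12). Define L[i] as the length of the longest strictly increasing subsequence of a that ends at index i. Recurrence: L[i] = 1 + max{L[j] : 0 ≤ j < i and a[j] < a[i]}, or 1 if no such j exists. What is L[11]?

6

   i    0    1    2    3    4    5    6    7    8    9   10   11
a[i]   15    8    4   15   13   16    5    5    9   10   11   15
L[i]    1    1    1    2    2    3    2    2    3    4    5    6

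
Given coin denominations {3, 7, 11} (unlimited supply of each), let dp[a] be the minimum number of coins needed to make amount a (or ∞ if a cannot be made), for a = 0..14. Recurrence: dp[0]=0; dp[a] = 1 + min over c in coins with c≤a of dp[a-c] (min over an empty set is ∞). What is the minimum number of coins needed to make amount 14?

2

 a  0  1  2  3  4  5  6  7  8  9 10 11 12 13 14
dp  0  -  -  1  -  -  2  1  -  3  2  1  4  3  2
(- denotes ∞ / unreachable)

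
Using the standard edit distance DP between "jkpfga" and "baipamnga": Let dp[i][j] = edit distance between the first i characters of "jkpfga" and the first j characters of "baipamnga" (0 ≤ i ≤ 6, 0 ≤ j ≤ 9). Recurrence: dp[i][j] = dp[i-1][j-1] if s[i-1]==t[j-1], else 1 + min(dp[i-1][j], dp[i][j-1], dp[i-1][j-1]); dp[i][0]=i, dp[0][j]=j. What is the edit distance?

6

   ''  b  a  i  p  a  m  n  g  a
''  0  1  2  3  4  5  6  7  8  9
 j  1  1  2  3  4  5  6  7  8  9
 k  2  2  2  3  4  5  6  7  8  9
 p  3  3  3  3  3  4  5  6  7  8
 f  4  4  4  4  4  4  5  6  7  8
 g  5  5  5  5  5  5  5  6  6  7
 a  6  6  5  6  6  5  6  6  7  6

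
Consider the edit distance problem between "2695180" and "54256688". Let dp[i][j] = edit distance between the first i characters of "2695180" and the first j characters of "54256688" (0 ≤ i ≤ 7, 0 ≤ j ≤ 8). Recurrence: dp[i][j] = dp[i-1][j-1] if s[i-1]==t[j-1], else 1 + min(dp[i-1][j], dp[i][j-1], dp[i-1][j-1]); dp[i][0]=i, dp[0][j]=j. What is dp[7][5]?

   ''  5  4  2  5  6  6  8  8
''  0  1  2  3  4  5  6  7  8
 2  1  1  2  2  3  4  5  6  7
 6  2  2  2  3  3  3  4  5  6
 9  3  3  3  3  4  4  4  5  6
 5  4  3  4  4  3  4  5  5  6
 1  5  4  4  5  4  4  5  6  6
 8  6  5  5  5  5  5  5  5  6
 0  7  6  6  6  6  6  6  6  6

6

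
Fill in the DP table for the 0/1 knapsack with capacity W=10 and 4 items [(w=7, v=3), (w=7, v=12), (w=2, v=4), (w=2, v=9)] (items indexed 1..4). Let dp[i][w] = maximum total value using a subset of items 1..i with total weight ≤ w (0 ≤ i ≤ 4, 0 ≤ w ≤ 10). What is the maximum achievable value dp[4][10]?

21

i\w   0   1   2   3   4   5   6   7   8   9  10
  0   0   0   0   0   0   0   0   0   0   0   0
  1   0   0   0   0   0   0   0   3   3   3   3
  2   0   0   0   0   0   0   0  12  12  12  12
  3   0   0   4   4   4   4   4  12  12  16  16
  4   0   0   9   9  13  13  13  13  13  21  21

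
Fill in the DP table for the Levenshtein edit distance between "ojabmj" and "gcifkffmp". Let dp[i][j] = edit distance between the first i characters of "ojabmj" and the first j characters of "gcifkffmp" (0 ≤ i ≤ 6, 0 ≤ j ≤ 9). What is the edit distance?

8

   ''  g  c  i  f  k  f  f  m  p
''  0  1  2  3  4  5  6  7  8  9
 o  1  1  2  3  4  5  6  7  8  9
 j  2  2  2  3  4  5  6  7  8  9
 a  3  3  3  3  4  5  6  7  8  9
 b  4  4  4  4  4  5  6  7  8  9
 m  5  5  5  5  5  5  6  7  7  8
 j  6  6  6  6  6  6  6  7  8  8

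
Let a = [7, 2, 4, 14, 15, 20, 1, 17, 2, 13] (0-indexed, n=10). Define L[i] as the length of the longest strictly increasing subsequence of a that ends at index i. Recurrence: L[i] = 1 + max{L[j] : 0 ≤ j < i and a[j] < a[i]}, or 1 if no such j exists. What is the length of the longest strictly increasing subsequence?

   i    0    1    2    3    4    5    6    7    8    9
a[i]    7    2    4   14   15   20    1   17    2   13
L[i]    1    1    2    3    4    5    1    5    2    3

5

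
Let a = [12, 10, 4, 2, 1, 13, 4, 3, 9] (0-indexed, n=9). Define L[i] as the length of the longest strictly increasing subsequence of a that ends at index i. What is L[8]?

   i    0    1    2    3    4    5    6    7    8
a[i]   12   10    4    2    1   13    4    3    9
L[i]    1    1    1    1    1    2    2    2    3

3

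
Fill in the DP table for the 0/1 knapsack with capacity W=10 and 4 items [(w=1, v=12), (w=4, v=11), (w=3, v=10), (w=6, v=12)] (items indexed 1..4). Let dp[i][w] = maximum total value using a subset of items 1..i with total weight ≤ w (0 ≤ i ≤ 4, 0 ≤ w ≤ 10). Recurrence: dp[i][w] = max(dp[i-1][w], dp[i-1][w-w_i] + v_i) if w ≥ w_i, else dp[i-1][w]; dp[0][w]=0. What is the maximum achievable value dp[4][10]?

34

i\w   0   1   2   3   4   5   6   7   8   9  10
  0   0   0   0   0   0   0   0   0   0   0   0
  1   0  12  12  12  12  12  12  12  12  12  12
  2   0  12  12  12  12  23  23  23  23  23  23
  3   0  12  12  12  22  23  23  23  33  33  33
  4   0  12  12  12  22  23  23  24  33  33  34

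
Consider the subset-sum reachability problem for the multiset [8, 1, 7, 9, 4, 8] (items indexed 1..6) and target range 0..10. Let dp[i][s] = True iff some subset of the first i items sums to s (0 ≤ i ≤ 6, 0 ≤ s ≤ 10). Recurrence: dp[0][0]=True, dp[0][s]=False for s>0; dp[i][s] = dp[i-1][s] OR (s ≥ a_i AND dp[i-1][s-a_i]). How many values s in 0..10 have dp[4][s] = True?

i\s   0   1   2   3   4   5   6   7   8   9  10
  0   T   F   F   F   F   F   F   F   F   F   F
  1   T   F   F   F   F   F   F   F   T   F   F
  2   T   T   F   F   F   F   F   F   T   T   F
  3   T   T   F   F   F   F   F   T   T   T   F
  4   T   T   F   F   F   F   F   T   T   T   T
  5   T   T   F   F   T   T   F   T   T   T   T
  6   T   T   F   F   T   T   F   T   T   T   T

6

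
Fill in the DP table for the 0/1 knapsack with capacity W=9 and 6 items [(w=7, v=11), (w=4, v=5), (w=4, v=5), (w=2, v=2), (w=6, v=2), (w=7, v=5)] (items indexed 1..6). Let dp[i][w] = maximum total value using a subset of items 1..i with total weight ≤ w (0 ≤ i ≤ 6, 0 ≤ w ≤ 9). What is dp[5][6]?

i\w   0   1   2   3   4   5   6   7   8   9
  0   0   0   0   0   0   0   0   0   0   0
  1   0   0   0   0   0   0   0  11  11  11
  2   0   0   0   0   5   5   5  11  11  11
  3   0   0   0   0   5   5   5  11  11  11
  4   0   0   2   2   5   5   7  11  11  13
  5   0   0   2   2   5   5   7  11  11  13
  6   0   0   2   2   5   5   7  11  11  13

7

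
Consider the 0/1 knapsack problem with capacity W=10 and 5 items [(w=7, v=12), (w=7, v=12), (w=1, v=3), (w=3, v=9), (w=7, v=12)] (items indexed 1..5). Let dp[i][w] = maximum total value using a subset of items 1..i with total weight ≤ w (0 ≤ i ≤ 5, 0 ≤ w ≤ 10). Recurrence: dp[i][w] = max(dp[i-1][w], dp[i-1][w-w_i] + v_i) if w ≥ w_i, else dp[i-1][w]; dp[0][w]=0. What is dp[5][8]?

i\w   0   1   2   3   4   5   6   7   8   9  10
  0   0   0   0   0   0   0   0   0   0   0   0
  1   0   0   0   0   0   0   0  12  12  12  12
  2   0   0   0   0   0   0   0  12  12  12  12
  3   0   3   3   3   3   3   3  12  15  15  15
  4   0   3   3   9  12  12  12  12  15  15  21
  5   0   3   3   9  12  12  12  12  15  15  21

15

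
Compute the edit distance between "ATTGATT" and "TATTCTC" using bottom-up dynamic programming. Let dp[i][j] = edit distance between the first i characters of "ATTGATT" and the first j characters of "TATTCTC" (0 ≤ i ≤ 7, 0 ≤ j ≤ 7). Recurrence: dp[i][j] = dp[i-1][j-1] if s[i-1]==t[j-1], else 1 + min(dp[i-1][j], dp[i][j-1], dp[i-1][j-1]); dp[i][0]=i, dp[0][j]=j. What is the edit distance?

4

   ''  T  A  T  T  C  T  C
''  0  1  2  3  4  5  6  7
 A  1  1  1  2  3  4  5  6
 T  2  1  2  1  2  3  4  5
 T  3  2  2  2  1  2  3  4
 G  4  3  3  3  2  2  3  4
 A  5  4  3  4  3  3  3  4
 T  6  5  4  3  4  4  3  4
 T  7  6  5  4  3  4  4  4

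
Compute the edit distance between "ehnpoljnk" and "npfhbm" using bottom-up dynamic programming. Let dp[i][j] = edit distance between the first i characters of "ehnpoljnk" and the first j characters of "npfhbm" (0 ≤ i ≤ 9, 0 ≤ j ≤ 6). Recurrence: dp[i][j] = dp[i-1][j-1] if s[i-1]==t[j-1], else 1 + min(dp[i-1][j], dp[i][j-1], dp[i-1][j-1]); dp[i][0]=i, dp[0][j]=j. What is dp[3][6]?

5

   ''  n  p  f  h  b  m
''  0  1  2  3  4  5  6
 e  1  1  2  3  4  5  6
 h  2  2  2  3  3  4  5
 n  3  2  3  3  4  4  5
 p  4  3  2  3  4  5  5
 o  5  4  3  3  4  5  6
 l  6  5  4  4  4  5  6
 j  7  6  5  5  5  5  6
 n  8  7  6  6  6  6  6
 k  9  8  7  7  7  7  7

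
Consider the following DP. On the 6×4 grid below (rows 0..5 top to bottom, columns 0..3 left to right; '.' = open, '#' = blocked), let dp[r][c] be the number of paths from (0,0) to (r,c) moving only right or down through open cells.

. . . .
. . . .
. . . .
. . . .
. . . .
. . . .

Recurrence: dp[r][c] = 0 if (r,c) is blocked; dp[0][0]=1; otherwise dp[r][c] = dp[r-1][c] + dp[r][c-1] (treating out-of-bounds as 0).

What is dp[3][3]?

r\c   0   1   2   3
  0   1   1   1   1
  1   1   2   3   4
  2   1   3   6  10
  3   1   4  10  20
  4   1   5  15  35
  5   1   6  21  56

20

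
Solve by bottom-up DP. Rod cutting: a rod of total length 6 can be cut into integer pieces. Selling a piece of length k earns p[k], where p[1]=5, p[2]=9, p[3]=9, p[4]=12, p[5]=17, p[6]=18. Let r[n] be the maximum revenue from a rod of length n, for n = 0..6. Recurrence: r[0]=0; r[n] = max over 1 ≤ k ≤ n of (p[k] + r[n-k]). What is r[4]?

20

   n    0    1    2    3    4    5    6
r[n]    0    5   10   15   20   25   30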